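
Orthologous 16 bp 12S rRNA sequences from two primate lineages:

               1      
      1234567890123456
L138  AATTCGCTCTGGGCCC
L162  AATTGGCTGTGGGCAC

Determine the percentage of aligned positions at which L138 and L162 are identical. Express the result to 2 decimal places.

81.25%

The sequences differ at positions 5 (C/G), 9 (C/G), 15 (C/A).
13 of the 16 sites match, so the percent identity is 13/16 × 100 = 81.25%.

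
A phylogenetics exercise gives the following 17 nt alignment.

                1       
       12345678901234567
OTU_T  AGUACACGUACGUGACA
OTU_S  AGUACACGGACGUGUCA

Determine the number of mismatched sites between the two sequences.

The sequences differ at positions 9 (U/G), 15 (A/U).
That gives 2 mismatches out of 17 aligned sites, so the Hamming distance is 2.

2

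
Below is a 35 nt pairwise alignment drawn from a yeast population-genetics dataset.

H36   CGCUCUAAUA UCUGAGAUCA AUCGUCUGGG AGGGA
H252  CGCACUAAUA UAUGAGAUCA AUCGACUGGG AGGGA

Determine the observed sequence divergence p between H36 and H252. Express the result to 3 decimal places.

The sequences differ at positions 4 (U/A), 12 (C/A), 25 (U/A).
There are 3 differences over 35 sites, so p = 3/35 = 0.086.

0.086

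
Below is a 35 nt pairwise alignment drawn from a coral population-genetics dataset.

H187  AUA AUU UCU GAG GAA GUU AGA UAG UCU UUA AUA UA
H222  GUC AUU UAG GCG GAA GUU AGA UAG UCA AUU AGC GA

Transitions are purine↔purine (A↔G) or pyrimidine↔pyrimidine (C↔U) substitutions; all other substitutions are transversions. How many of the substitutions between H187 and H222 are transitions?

Mismatches occur at site 1 (A→G, transition), site 3 (A→C, transversion), site 8 (C→A, transversion), site 9 (U→G, transversion), site 11 (A→C, transversion), site 27 (U→A, transversion), site 28 (U→A, transversion), site 30 (A→U, transversion), site 32 (U→G, transversion), site 33 (A→C, transversion), site 34 (U→G, transversion).
Of the 11 differences, 1 transition and 10 transversions, so the answer is 1.

1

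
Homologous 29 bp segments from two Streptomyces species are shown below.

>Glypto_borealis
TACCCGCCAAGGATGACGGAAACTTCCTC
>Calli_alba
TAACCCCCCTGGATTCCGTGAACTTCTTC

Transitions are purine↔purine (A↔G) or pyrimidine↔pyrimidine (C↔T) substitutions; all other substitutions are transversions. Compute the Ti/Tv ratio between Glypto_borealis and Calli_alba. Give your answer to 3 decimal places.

0.286

Mismatches occur at site 3 (C→A, transversion), site 6 (G→C, transversion), site 9 (A→C, transversion), site 10 (A→T, transversion), site 15 (G→T, transversion), site 16 (A→C, transversion), site 19 (G→T, transversion), site 20 (A→G, transition), site 27 (C→T, transition).
Of the 9 differences, 2 transitions and 7 transversions, so Ti/Tv = 2/7 = 0.286.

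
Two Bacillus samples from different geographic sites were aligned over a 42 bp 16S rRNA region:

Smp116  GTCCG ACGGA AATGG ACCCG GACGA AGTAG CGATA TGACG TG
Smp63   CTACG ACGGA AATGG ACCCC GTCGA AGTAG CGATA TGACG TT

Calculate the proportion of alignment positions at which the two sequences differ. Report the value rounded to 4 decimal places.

Differing sites — 1:G/C; 3:C/A; 20:G/C; 22:A/T; 42:G/T.
There are 5 differences over 42 sites, so p = 5/42 = 0.1190.

0.1190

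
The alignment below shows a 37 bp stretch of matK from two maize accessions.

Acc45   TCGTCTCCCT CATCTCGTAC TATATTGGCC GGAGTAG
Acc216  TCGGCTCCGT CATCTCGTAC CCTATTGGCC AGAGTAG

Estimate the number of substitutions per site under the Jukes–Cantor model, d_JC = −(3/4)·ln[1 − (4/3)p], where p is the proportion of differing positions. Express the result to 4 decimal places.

0.1490

Differing sites — 4:T/G; 9:C/G; 21:T/C; 22:A/C; 31:G/A.
p = 5/37 = 0.135135.
d = −0.75 · ln(1 − (4/3)·0.135135) = −0.75 · ln(0.819820) = −0.75 · (-0.198670) = 0.1490.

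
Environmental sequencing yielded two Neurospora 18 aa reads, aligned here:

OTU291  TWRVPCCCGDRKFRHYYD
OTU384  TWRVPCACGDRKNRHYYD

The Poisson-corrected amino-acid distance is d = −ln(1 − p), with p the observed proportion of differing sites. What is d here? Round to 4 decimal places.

Mismatches occur at site 7 (C↔A), site 13 (F↔N).
p = 2/18 = 0.111111.
d = −ln(1 − 0.111111) = −ln(0.888889) = 0.1178.

0.1178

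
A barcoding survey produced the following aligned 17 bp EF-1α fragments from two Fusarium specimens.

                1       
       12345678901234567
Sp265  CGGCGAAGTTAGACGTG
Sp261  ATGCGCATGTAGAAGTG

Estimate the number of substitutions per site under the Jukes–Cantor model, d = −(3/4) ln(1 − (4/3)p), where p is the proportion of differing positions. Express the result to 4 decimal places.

Mismatches occur at site 1 (C→A), site 2 (G→T), site 6 (A→C), site 8 (G→T), site 9 (T→G), site 14 (C→A).
p = 6/17 = 0.352941.
d = −0.75 · ln(1 − (4/3)·0.352941) = −0.75 · ln(0.529412) = −0.75 · (-0.635988) = 0.4770.

0.4770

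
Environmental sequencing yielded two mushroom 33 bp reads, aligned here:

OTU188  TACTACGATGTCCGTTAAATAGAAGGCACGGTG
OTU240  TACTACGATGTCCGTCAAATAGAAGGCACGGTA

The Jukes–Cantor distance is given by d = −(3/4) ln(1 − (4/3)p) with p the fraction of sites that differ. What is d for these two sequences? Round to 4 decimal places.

0.0632

Mismatches occur at site 16 (T/C), site 33 (G/A).
p = 2/33 = 0.060606.
d = −0.75 · ln(1 − (4/3)·0.060606) = −0.75 · ln(0.919192) = −0.75 · (-0.084260) = 0.0632.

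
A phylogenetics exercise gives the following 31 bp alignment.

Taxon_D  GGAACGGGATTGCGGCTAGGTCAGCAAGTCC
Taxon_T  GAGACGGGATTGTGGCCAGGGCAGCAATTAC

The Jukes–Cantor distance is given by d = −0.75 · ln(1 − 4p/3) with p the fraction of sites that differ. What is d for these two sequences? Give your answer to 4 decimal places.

0.2687

Mismatches occur at site 2 (G/A), site 3 (A/G), site 13 (C/T), site 17 (T/C), site 21 (T/G), site 28 (G/T), site 30 (C/A).
p = 7/31 = 0.225806.
d = −0.75 · ln(1 − (4/3)·0.225806) = −0.75 · ln(0.698925) = −0.75 · (-0.358212) = 0.2687.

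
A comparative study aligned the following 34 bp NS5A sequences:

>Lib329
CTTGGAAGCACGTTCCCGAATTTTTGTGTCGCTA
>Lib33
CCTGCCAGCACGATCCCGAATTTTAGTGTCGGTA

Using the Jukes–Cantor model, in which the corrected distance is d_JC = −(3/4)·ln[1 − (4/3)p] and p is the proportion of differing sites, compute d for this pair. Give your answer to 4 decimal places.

0.2012

The sequences differ at positions 2 (T/C), 5 (G/C), 6 (A/C), 13 (T/A), 25 (T/A), 32 (C/G).
p = 6/34 = 0.176471.
d = −0.75 · ln(1 − (4/3)·0.176471) = −0.75 · ln(0.764705) = −0.75 · (-0.268265) = 0.2012.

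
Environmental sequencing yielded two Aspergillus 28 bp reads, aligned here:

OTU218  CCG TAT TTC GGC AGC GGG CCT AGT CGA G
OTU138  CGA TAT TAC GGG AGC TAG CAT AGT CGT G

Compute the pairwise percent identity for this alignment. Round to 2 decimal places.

71.43%

The sequences differ at positions 2 (C/G), 3 (G/A), 8 (T/A), 12 (C/G), 16 (G/T), 17 (G/A), 20 (C/A), 27 (A/T).
20 of the 28 sites match, so the percent identity is 20/28 × 100 = 71.43%.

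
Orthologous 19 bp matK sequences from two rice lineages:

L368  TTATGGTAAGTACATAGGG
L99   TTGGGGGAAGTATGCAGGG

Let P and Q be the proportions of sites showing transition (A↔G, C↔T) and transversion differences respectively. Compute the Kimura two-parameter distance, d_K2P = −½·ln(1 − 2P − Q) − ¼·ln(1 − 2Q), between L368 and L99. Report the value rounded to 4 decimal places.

Differing sites — 3:A/G (Ti); 4:T/G (Tv); 7:T/G (Tv); 13:C/T (Ti); 14:A/G (Ti); 15:T/C (Ti).
Of the 6 differences, 4 transitions and 2 transversions over 19 sites: P = 4/19 = 0.210526, Q = 2/19 = 0.105263.
d = −0.5·ln(0.473685) − 0.25·ln(0.789474) = −0.5·(-0.747213) − 0.25·(-0.236388) = 0.4327.

0.4327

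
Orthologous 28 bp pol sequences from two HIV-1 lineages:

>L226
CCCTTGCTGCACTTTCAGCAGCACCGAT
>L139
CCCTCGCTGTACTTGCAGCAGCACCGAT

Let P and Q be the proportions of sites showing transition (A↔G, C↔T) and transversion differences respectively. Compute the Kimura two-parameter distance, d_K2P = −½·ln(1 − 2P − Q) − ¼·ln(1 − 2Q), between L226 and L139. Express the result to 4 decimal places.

0.1169

The sequences differ at positions 5 (T/C, transition), 10 (C/T, transition), 15 (T/G, transversion).
Of the 3 differences, 2 transitions and 1 transversion over 28 sites: P = 2/28 = 0.071429, Q = 1/28 = 0.035714.
d = −0.5·ln(0.821428) − 0.25·ln(0.928572) = −0.5·(-0.196711) − 0.25·(-0.074107) = 0.1169.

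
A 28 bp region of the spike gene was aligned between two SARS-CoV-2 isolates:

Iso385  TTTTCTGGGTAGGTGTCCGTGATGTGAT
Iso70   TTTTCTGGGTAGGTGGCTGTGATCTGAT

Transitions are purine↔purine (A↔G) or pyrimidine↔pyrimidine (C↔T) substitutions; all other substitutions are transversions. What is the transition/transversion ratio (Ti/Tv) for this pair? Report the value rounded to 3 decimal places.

0.500

Differing sites — 16:T/G (Tv); 18:C/T (Ti); 24:G/C (Tv).
Of the 3 differences, 1 transition and 2 transversions, so Ti/Tv = 1/2 = 0.500.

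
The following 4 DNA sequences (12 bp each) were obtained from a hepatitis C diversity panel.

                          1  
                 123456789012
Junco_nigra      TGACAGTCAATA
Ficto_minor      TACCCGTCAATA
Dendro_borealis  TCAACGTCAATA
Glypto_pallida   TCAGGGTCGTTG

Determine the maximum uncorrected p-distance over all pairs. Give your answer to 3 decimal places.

0.583

Pairwise Hamming distances:
  Junco_nigra vs Ficto_minor: 3
  Junco_nigra vs Dendro_borealis: 3
  Junco_nigra vs Glypto_pallida: 6
  Ficto_minor vs Dendro_borealis: 3
  Ficto_minor vs Glypto_pallida: 7
  Dendro_borealis vs Glypto_pallida: 5
The largest is 7 mismatches, between Ficto_minor and Glypto_pallida; p = 7/12 = 0.583.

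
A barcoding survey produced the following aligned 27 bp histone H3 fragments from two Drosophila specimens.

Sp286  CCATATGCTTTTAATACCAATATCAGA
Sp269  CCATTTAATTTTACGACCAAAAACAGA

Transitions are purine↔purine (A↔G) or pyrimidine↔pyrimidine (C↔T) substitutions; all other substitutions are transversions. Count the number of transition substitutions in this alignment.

The sequences differ at positions 5 (A/T, transversion), 7 (G/A, transition), 8 (C/A, transversion), 14 (A/C, transversion), 15 (T/G, transversion), 21 (T/A, transversion), 23 (T/A, transversion).
Of the 7 differences, 1 transition and 6 transversions, so the answer is 1.

1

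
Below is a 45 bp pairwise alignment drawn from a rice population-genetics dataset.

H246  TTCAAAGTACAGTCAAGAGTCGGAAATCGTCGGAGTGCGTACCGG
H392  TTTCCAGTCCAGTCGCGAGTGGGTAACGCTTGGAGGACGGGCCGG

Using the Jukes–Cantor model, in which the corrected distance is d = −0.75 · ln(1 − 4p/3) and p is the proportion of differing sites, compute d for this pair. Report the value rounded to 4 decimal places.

The sequences differ at positions 3 (C/T), 4 (A/C), 5 (A/C), 9 (A/C), 15 (A/G), 16 (A/C), 21 (C/G), 24 (A/T), 27 (T/C), 28 (C/G), 29 (G/C), 31 (C/T), 36 (T/G), 37 (G/A), 40 (T/G), 41 (A/G).
p = 16/45 = 0.355556.
d = −0.75 · ln(1 − (4/3)·0.355556) = −0.75 · ln(0.525925) = −0.75 · (-0.642597) = 0.4819.

0.4819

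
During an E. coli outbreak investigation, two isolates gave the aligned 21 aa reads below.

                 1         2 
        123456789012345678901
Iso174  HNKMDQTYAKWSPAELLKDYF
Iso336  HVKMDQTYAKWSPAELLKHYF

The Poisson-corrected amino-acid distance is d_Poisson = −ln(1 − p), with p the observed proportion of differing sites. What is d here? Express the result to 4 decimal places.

0.1001

The sequences differ at positions 2 (N/V), 19 (D/H).
p = 2/21 = 0.095238.
d = −ln(1 − 0.095238) = −ln(0.904762) = 0.1001.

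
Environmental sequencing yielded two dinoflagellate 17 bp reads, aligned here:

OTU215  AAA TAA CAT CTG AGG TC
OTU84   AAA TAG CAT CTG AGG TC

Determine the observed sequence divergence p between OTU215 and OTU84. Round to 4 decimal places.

0.0588

A single mismatch occurs at site 6 (A↔G).
There are 1 differences over 17 sites, so p = 1/17 = 0.0588.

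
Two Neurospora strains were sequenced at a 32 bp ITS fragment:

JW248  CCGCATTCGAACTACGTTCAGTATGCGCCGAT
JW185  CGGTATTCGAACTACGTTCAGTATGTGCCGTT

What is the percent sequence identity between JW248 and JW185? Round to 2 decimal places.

Differing sites — 2:C/G; 4:C/T; 26:C/T; 31:A/T.
28 of the 32 sites match, so the percent identity is 28/32 × 100 = 87.50%.

87.50%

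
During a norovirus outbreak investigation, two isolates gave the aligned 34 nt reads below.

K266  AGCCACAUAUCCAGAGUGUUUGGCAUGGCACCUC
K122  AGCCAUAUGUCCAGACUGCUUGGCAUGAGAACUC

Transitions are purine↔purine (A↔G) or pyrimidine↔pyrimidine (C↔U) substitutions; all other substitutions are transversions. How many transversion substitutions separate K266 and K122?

3

The sequences differ at positions 6 (C/U, transition), 9 (A/G, transition), 16 (G/C, transversion), 19 (U/C, transition), 28 (G/A, transition), 29 (C/G, transversion), 31 (C/A, transversion).
Of the 7 differences, 4 transitions and 3 transversions, so the answer is 3.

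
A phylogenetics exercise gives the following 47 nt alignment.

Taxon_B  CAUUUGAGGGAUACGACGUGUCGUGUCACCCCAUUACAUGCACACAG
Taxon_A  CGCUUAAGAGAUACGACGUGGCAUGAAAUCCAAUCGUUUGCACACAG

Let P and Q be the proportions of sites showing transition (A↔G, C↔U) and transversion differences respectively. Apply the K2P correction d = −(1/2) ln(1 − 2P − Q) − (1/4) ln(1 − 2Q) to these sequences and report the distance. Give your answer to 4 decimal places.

Mismatches occur at site 2 (A↔G, transition), site 3 (U↔C, transition), site 6 (G↔A, transition), site 9 (G↔A, transition), site 21 (U↔G, transversion), site 23 (G↔A, transition), site 26 (U↔A, transversion), site 27 (C↔A, transversion), site 29 (C↔U, transition), site 32 (C↔A, transversion), site 35 (U↔C, transition), site 36 (A↔G, transition), site 37 (C↔U, transition), site 38 (A↔U, transversion).
Of the 14 differences, 9 transitions and 5 transversions over 47 sites: P = 9/47 = 0.191489, Q = 5/47 = 0.106383.
d = −0.5·ln(0.510639) − 0.25·ln(0.787234) = −0.5·(-0.672092) − 0.25·(-0.239230) = 0.3959.

0.3959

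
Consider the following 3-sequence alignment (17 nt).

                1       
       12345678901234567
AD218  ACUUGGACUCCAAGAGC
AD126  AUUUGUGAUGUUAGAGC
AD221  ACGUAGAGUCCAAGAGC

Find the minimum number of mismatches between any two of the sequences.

3

Pairwise Hamming distances:
  AD218 vs AD126: 7
  AD218 vs AD221: 3
  AD126 vs AD221: 9
The smallest is 3, between AD218 and AD221.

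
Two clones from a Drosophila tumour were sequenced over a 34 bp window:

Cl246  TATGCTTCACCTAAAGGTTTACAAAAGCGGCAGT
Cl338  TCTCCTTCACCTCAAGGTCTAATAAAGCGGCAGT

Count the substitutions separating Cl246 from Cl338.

Differing sites — 2:A/C; 4:G/C; 13:A/C; 19:T/C; 22:C/A; 23:A/T.
That gives 6 mismatches out of 34 aligned sites, so the Hamming distance is 6.

6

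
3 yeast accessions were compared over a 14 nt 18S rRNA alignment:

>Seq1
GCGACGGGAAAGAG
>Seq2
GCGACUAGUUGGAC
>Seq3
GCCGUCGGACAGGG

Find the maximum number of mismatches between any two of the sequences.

10

Pairwise Hamming distances:
  Seq1 vs Seq2: 6
  Seq1 vs Seq3: 6
  Seq2 vs Seq3: 10
The largest is 10, between Seq2 and Seq3.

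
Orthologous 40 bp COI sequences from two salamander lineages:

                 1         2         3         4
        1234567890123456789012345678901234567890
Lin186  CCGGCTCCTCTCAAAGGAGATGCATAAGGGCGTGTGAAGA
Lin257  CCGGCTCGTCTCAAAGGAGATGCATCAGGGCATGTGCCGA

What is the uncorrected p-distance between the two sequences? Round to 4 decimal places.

0.1250

The sequences differ at positions 8 (C/G), 26 (A/C), 32 (G/A), 37 (A/C), 38 (A/C).
There are 5 differences over 40 sites, so p = 5/40 = 0.1250.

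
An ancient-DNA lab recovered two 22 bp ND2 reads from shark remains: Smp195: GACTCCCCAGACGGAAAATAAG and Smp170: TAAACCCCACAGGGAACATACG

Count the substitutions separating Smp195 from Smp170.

7

Differing sites — 1:G/T; 3:C/A; 4:T/A; 10:G/C; 12:C/G; 17:A/C; 21:A/C.
That gives 7 mismatches out of 22 aligned sites, so the Hamming distance is 7.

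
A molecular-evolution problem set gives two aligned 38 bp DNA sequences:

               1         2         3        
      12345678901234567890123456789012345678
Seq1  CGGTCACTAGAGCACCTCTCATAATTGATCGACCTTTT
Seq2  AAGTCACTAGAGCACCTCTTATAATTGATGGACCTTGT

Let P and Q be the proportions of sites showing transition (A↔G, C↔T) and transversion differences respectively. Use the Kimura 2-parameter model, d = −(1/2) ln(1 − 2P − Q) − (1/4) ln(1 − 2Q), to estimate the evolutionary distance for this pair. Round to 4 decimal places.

0.1448

Differing sites — 1:C/A (Tv); 2:G/A (Ti); 20:C/T (Ti); 30:C/G (Tv); 37:T/G (Tv).
Of the 5 differences, 2 transitions and 3 transversions over 38 sites: P = 2/38 = 0.052632, Q = 3/38 = 0.078947.
d = −0.5·ln(0.815789) − 0.25·ln(0.842106) = −0.5·(-0.203600) − 0.25·(-0.171849) = 0.1448.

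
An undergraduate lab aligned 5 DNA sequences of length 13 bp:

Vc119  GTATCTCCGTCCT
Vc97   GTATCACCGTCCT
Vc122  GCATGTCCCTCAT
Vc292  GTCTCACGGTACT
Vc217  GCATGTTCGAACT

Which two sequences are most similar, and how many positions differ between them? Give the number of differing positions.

1

Pairwise Hamming distances:
  Vc119 vs Vc97: 1
  Vc119 vs Vc122: 4
  Vc119 vs Vc292: 4
  Vc119 vs Vc217: 5
  Vc97 vs Vc122: 5
  Vc97 vs Vc292: 3
  Vc97 vs Vc217: 6
  Vc122 vs Vc292: 8
  Vc122 vs Vc217: 5
  Vc292 vs Vc217: 7
The smallest is 1, between Vc119 and Vc97.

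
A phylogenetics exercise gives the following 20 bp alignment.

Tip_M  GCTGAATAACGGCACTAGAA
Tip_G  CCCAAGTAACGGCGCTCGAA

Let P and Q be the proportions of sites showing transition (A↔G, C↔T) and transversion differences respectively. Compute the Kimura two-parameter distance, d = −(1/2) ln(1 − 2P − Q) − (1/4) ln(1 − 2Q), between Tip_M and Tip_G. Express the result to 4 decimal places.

0.4024

Mismatches occur at site 1 (G/C, transversion), site 3 (T/C, transition), site 4 (G/A, transition), site 6 (A/G, transition), site 14 (A/G, transition), site 17 (A/C, transversion).
Of the 6 differences, 4 transitions and 2 transversions over 20 sites: P = 4/20 = 0.200000, Q = 2/20 = 0.100000.
d = −0.5·ln(0.500000) − 0.25·ln(0.800000) = −0.5·(-0.693147) − 0.25·(-0.223144) = 0.4024.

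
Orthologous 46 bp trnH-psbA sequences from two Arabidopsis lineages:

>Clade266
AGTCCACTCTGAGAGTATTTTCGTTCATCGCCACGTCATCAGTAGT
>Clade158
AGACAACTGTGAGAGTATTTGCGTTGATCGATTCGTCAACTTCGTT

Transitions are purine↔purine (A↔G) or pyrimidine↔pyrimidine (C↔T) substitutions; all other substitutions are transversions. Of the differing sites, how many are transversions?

Mismatches occur at site 3 (T/A, transversion), site 5 (C/A, transversion), site 9 (C/G, transversion), site 21 (T/G, transversion), site 26 (C/G, transversion), site 31 (C/A, transversion), site 32 (C/T, transition), site 33 (A/T, transversion), site 39 (T/A, transversion), site 41 (A/T, transversion), site 42 (G/T, transversion), site 43 (T/C, transition), site 44 (A/G, transition), site 45 (G/T, transversion).
Of the 14 differences, 3 transitions and 11 transversions, so the answer is 11.

11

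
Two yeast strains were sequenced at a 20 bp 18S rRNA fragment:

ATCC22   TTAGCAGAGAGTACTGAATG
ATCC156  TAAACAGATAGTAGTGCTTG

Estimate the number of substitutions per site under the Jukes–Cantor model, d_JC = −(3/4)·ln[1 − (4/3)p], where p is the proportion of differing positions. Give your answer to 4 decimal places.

The sequences differ at positions 2 (T/A), 4 (G/A), 9 (G/T), 14 (C/G), 17 (A/C), 18 (A/T).
p = 6/20 = 0.300000.
d = −0.75 · ln(1 − (4/3)·0.300000) = −0.75 · ln(0.600000) = −0.75 · (-0.510826) = 0.3831.

0.3831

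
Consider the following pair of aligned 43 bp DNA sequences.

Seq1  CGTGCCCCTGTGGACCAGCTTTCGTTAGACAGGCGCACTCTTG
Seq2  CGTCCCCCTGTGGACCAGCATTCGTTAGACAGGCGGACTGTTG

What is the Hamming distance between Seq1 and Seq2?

Mismatches occur at site 4 (G→C), site 20 (T→A), site 36 (C→G), site 40 (C→G).
That gives 4 mismatches out of 43 aligned sites, so the Hamming distance is 4.

4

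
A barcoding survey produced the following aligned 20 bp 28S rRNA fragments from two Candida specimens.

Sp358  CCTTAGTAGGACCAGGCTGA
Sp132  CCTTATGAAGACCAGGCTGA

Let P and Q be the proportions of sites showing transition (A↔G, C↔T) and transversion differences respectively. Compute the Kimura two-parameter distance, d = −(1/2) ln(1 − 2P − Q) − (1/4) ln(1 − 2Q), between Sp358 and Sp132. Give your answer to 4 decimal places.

0.1674

The sequences differ at positions 6 (G/T, transversion), 7 (T/G, transversion), 9 (G/A, transition).
Of the 3 differences, 1 transition and 2 transversions over 20 sites: P = 1/20 = 0.050000, Q = 2/20 = 0.100000.
d = −0.5·ln(0.800000) − 0.25·ln(0.800000) = −0.5·(-0.223144) − 0.25·(-0.223144) = 0.1674.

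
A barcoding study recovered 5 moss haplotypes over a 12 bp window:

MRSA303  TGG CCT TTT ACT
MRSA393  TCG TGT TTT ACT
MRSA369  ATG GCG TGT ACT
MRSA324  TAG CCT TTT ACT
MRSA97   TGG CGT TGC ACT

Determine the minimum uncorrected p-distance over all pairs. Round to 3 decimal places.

0.083

Pairwise Hamming distances:
  MRSA303 vs MRSA393: 3
  MRSA303 vs MRSA369: 5
  MRSA303 vs MRSA324: 1
  MRSA303 vs MRSA97: 3
  MRSA393 vs MRSA369: 6
  MRSA393 vs MRSA324: 3
  MRSA393 vs MRSA97: 4
  MRSA369 vs MRSA324: 5
  MRSA369 vs MRSA97: 6
  MRSA324 vs MRSA97: 4
The smallest is 1 mismatch, between MRSA303 and MRSA324; p = 1/12 = 0.083.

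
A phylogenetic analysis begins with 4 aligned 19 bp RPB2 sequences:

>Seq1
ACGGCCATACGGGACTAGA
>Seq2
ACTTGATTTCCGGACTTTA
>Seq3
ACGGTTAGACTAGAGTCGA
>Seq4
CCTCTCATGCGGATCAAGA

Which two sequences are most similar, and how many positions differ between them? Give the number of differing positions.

7

Pairwise Hamming distances:
  Seq1 vs Seq2: 9
  Seq1 vs Seq3: 7
  Seq1 vs Seq4: 8
  Seq2 vs Seq3: 12
  Seq2 vs Seq4: 12
  Seq3 vs Seq4: 13
The smallest is 7, between Seq1 and Seq3.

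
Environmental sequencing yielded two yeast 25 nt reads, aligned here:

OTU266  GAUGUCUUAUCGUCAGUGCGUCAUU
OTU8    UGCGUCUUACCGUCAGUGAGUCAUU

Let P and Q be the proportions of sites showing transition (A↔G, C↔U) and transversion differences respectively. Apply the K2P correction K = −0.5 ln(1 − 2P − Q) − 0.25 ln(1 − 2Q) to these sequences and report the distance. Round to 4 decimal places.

0.2364

Mismatches occur at site 1 (G↔U, transversion), site 2 (A↔G, transition), site 3 (U↔C, transition), site 10 (U↔C, transition), site 19 (C↔A, transversion).
Of the 5 differences, 3 transitions and 2 transversions over 25 sites: P = 3/25 = 0.120000, Q = 2/25 = 0.080000.
d = −0.5·ln(0.680000) − 0.25·ln(0.840000) = −0.5·(-0.385662) − 0.25·(-0.174353) = 0.2364.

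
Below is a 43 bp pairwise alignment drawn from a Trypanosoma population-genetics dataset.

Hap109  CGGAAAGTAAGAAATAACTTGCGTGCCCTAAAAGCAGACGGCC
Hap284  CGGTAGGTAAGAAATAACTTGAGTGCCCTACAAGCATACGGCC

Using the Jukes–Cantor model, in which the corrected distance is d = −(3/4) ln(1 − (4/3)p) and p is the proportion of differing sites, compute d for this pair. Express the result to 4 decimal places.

0.1263

Mismatches occur at site 4 (A↔T), site 6 (A↔G), site 22 (C↔A), site 31 (A↔C), site 37 (G↔T).
p = 5/43 = 0.116279.
d = −0.75 · ln(1 − (4/3)·0.116279) = −0.75 · ln(0.844961) = −0.75 · (-0.168465) = 0.1263.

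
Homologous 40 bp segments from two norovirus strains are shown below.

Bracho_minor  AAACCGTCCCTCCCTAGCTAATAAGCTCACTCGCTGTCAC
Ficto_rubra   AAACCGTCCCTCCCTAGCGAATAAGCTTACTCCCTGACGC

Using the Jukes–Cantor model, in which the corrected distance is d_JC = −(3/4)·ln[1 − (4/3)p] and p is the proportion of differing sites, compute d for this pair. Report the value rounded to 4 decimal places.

The sequences differ at positions 19 (T/G), 28 (C/T), 33 (G/C), 37 (T/A), 39 (A/G).
p = 5/40 = 0.125000.
d = −0.75 · ln(1 − (4/3)·0.125000) = −0.75 · ln(0.833333) = −0.75 · (-0.182322) = 0.1367.

0.1367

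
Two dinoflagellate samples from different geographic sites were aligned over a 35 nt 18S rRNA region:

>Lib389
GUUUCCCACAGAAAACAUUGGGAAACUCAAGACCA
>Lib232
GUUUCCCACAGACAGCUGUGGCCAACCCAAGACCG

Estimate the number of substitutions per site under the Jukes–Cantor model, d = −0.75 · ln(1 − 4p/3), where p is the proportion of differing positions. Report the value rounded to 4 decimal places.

Mismatches occur at site 13 (A→C), site 15 (A→G), site 17 (A→U), site 18 (U→G), site 22 (G→C), site 23 (A→C), site 27 (U→C), site 35 (A→G).
p = 8/35 = 0.228571.
d = −0.75 · ln(1 − (4/3)·0.228571) = −0.75 · ln(0.695239) = −0.75 · (-0.363500) = 0.2726.

0.2726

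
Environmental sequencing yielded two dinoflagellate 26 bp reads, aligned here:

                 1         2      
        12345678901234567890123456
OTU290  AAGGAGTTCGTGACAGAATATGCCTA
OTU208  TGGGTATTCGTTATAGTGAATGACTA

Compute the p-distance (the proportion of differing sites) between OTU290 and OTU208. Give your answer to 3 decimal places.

The sequences differ at positions 1 (A/T), 2 (A/G), 5 (A/T), 6 (G/A), 12 (G/T), 14 (C/T), 17 (A/T), 18 (A/G), 19 (T/A), 23 (C/A).
There are 10 differences over 26 sites, so p = 10/26 = 0.385.

0.385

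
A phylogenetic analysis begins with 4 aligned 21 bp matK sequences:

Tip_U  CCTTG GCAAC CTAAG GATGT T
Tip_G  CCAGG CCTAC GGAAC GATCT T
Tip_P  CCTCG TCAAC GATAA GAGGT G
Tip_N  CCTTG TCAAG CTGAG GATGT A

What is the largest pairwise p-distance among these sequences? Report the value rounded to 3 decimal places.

0.524

Pairwise Hamming distances:
  Tip_U vs Tip_G: 8
  Tip_U vs Tip_P: 8
  Tip_U vs Tip_N: 4
  Tip_G vs Tip_P: 10
  Tip_G vs Tip_N: 11
  Tip_P vs Tip_N: 8
The largest is 11 mismatches, between Tip_G and Tip_N; p = 11/21 = 0.524.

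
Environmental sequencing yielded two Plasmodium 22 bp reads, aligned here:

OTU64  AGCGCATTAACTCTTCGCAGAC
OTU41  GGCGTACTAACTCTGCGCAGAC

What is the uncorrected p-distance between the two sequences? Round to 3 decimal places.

0.182

The sequences differ at positions 1 (A/G), 5 (C/T), 7 (T/C), 15 (T/G).
There are 4 differences over 22 sites, so p = 4/22 = 0.182.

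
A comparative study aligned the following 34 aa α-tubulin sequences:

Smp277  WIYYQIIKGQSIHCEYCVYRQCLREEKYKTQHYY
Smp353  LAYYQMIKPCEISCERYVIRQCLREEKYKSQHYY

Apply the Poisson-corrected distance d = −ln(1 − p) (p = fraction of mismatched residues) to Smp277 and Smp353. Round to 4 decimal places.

Differing sites — 1:W/L; 2:I/A; 6:I/M; 9:G/P; 10:Q/C; 11:S/E; 13:H/S; 16:Y/R; 17:C/Y; 19:Y/I; 30:T/S.
p = 11/34 = 0.323529.
d = −ln(1 − 0.323529) = −ln(0.676471) = 0.3909.

0.3909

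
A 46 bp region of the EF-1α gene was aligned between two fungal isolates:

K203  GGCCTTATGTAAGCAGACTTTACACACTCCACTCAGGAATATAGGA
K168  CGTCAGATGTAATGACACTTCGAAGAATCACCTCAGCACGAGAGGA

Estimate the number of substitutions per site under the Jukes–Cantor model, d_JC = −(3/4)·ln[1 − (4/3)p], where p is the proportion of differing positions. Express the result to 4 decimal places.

The sequences differ at positions 1 (G/C), 3 (C/T), 5 (T/A), 6 (T/G), 13 (G/T), 14 (C/G), 16 (G/C), 21 (T/C), 22 (A/G), 23 (C/A), 25 (C/G), 27 (C/A), 30 (C/A), 31 (A/C), 37 (G/C), 39 (A/C), 40 (T/G), 42 (T/G).
p = 18/46 = 0.391304.
d = −0.75 · ln(1 − (4/3)·0.391304) = −0.75 · ln(0.478261) = −0.75 · (-0.737599) = 0.5532.

0.5532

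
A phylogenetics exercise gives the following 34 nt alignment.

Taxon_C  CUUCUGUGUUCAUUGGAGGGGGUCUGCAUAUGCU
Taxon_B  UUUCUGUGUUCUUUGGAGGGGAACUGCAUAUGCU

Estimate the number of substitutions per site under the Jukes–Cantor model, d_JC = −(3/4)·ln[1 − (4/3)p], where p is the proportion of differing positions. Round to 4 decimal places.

0.1280

Mismatches occur at site 1 (C→U), site 12 (A→U), site 22 (G→A), site 23 (U→A).
p = 4/34 = 0.117647.
d = −0.75 · ln(1 − (4/3)·0.117647) = −0.75 · ln(0.843137) = −0.75 · (-0.170626) = 0.1280.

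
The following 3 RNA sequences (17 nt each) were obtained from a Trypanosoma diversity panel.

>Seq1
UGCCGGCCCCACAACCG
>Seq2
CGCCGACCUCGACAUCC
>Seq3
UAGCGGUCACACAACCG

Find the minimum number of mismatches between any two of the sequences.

4

Pairwise Hamming distances:
  Seq1 vs Seq2: 8
  Seq1 vs Seq3: 4
  Seq2 vs Seq3: 11
The smallest is 4, between Seq1 and Seq3.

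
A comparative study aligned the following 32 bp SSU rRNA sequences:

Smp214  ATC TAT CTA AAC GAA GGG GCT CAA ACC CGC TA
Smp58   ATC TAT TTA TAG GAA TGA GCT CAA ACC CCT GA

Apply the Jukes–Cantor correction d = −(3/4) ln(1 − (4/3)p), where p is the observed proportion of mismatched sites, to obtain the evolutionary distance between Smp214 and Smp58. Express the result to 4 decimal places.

The sequences differ at positions 7 (C/T), 10 (A/T), 12 (C/G), 16 (G/T), 18 (G/A), 29 (G/C), 30 (C/T), 31 (T/G).
p = 8/32 = 0.250000.
d = −0.75 · ln(1 − (4/3)·0.250000) = −0.75 · ln(0.666667) = −0.75 · (-0.405465) = 0.3041.

0.3041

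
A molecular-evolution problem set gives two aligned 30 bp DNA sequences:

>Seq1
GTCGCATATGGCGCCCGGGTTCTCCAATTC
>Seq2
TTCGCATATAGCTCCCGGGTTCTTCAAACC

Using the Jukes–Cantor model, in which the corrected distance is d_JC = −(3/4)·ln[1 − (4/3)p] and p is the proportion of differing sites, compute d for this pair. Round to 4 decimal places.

Differing sites — 1:G/T; 10:G/A; 13:G/T; 24:C/T; 28:T/A; 29:T/C.
p = 6/30 = 0.200000.
d = −0.75 · ln(1 − (4/3)·0.200000) = −0.75 · ln(0.733333) = −0.75 · (-0.310155) = 0.2326.

0.2326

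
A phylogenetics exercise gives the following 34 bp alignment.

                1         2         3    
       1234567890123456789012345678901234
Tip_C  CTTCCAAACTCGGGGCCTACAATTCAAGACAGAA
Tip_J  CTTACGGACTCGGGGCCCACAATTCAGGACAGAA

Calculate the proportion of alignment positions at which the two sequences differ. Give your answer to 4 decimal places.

0.1471

Mismatches occur at site 4 (C→A), site 6 (A→G), site 7 (A→G), site 18 (T→C), site 27 (A→G).
There are 5 differences over 34 sites, so p = 5/34 = 0.1471.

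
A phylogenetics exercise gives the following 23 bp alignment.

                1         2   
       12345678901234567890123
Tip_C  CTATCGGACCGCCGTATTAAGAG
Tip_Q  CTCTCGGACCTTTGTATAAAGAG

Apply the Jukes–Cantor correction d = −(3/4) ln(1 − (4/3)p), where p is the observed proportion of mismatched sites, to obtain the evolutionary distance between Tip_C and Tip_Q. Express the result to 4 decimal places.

0.2567

Mismatches occur at site 3 (A/C), site 11 (G/T), site 12 (C/T), site 13 (C/T), site 18 (T/A).
p = 5/23 = 0.217391.
d = −0.75 · ln(1 − (4/3)·0.217391) = −0.75 · ln(0.710145) = −0.75 · (-0.342286) = 0.2567.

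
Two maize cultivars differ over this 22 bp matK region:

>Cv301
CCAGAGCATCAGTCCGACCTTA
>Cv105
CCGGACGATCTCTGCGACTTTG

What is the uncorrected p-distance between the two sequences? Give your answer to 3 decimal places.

0.364

The sequences differ at positions 3 (A/G), 6 (G/C), 7 (C/G), 11 (A/T), 12 (G/C), 14 (C/G), 19 (C/T), 22 (A/G).
There are 8 differences over 22 sites, so p = 8/22 = 0.364.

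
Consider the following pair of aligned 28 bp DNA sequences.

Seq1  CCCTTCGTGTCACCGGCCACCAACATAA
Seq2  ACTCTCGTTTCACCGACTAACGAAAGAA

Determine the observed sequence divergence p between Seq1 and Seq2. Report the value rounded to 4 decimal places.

Mismatches occur at site 1 (C/A), site 3 (C/T), site 4 (T/C), site 9 (G/T), site 16 (G/A), site 18 (C/T), site 20 (C/A), site 22 (A/G), site 24 (C/A), site 26 (T/G).
There are 10 differences over 28 sites, so p = 10/28 = 0.3571.

0.3571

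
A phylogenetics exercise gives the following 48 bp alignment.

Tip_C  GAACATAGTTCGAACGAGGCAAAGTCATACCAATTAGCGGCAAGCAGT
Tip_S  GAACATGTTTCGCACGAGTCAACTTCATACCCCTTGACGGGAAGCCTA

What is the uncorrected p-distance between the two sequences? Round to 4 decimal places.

0.2917

Differing sites — 7:A/G; 8:G/T; 13:A/C; 19:G/T; 23:A/C; 24:G/T; 32:A/C; 33:A/C; 36:A/G; 37:G/A; 41:C/G; 46:A/C; 47:G/T; 48:T/A.
There are 14 differences over 48 sites, so p = 14/48 = 0.2917.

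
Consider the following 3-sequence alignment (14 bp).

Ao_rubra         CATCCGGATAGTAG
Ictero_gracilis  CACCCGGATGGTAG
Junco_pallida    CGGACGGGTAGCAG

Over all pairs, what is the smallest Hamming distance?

Pairwise Hamming distances:
  Ao_rubra vs Ictero_gracilis: 2
  Ao_rubra vs Junco_pallida: 5
  Ictero_gracilis vs Junco_pallida: 6
The smallest is 2, between Ao_rubra and Ictero_gracilis.

2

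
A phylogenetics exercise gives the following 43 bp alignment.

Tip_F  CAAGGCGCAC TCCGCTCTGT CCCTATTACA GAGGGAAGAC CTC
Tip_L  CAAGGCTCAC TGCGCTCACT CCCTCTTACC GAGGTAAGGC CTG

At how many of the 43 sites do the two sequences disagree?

The sequences differ at positions 7 (G/T), 12 (C/G), 18 (T/A), 19 (G/C), 25 (A/C), 30 (A/C), 35 (G/T), 39 (A/G), 43 (C/G).
That gives 9 mismatches out of 43 aligned sites, so the Hamming distance is 9.

9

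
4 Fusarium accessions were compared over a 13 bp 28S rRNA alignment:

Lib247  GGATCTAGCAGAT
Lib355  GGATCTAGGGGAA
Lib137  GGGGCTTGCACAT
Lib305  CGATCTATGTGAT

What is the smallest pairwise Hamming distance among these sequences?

Pairwise Hamming distances:
  Lib247 vs Lib355: 3
  Lib247 vs Lib137: 4
  Lib247 vs Lib305: 4
  Lib355 vs Lib137: 7
  Lib355 vs Lib305: 4
  Lib137 vs Lib305: 8
The smallest is 3, between Lib247 and Lib355.

3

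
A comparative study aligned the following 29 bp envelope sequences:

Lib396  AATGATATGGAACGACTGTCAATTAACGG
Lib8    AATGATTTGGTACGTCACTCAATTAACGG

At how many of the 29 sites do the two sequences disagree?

5

Differing sites — 7:A/T; 11:A/T; 15:A/T; 17:T/A; 18:G/C.
That gives 5 mismatches out of 29 aligned sites, so the Hamming distance is 5.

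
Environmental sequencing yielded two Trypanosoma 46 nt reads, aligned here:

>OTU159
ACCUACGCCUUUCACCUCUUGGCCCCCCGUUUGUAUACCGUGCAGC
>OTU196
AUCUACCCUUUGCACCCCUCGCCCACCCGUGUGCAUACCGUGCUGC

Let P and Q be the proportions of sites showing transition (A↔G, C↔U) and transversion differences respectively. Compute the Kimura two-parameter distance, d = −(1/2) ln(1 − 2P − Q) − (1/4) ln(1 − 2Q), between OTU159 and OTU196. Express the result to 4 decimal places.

0.2893

The sequences differ at positions 2 (C/U, transition), 7 (G/C, transversion), 9 (C/U, transition), 12 (U/G, transversion), 17 (U/C, transition), 20 (U/C, transition), 22 (G/C, transversion), 25 (C/A, transversion), 31 (U/G, transversion), 34 (U/C, transition), 44 (A/U, transversion).
Of the 11 differences, 5 transitions and 6 transversions over 46 sites: P = 5/46 = 0.108696, Q = 6/46 = 0.130435.
d = −0.5·ln(0.652173) − 0.25·ln(0.739130) = −0.5·(-0.427445) − 0.25·(-0.302281) = 0.2893.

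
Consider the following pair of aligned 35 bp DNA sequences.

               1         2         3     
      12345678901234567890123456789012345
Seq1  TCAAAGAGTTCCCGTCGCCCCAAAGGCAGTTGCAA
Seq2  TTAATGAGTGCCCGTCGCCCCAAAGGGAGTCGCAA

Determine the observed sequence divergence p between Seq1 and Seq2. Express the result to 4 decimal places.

Mismatches occur at site 2 (C↔T), site 5 (A↔T), site 10 (T↔G), site 27 (C↔G), site 31 (T↔C).
There are 5 differences over 35 sites, so p = 5/35 = 0.1429.

0.1429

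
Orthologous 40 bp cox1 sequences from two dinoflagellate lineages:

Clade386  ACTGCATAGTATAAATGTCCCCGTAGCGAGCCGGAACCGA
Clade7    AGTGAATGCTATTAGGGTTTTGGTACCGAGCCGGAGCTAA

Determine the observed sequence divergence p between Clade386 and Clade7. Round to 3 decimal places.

Mismatches occur at site 2 (C↔G), site 5 (C↔A), site 8 (A↔G), site 9 (G↔C), site 13 (A↔T), site 15 (A↔G), site 16 (T↔G), site 19 (C↔T), site 20 (C↔T), site 21 (C↔T), site 22 (C↔G), site 26 (G↔C), site 36 (A↔G), site 38 (C↔T), site 39 (G↔A).
There are 15 differences over 40 sites, so p = 15/40 = 0.375.

0.375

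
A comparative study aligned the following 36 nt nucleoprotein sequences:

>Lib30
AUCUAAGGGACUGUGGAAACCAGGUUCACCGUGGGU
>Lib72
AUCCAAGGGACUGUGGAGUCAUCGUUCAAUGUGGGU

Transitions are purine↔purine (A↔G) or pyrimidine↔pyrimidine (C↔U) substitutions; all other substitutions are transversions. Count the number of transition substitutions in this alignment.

3

The sequences differ at positions 4 (U/C, transition), 18 (A/G, transition), 19 (A/U, transversion), 21 (C/A, transversion), 22 (A/U, transversion), 23 (G/C, transversion), 29 (C/A, transversion), 30 (C/U, transition).
Of the 8 differences, 3 transitions and 5 transversions, so the answer is 3.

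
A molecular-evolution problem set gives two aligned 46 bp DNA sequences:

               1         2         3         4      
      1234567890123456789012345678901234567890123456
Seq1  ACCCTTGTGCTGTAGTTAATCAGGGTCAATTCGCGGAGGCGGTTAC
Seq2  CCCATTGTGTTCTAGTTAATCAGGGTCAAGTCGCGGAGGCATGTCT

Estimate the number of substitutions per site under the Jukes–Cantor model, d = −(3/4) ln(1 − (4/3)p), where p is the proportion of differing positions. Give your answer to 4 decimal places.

0.2567

Mismatches occur at site 1 (A→C), site 4 (C→A), site 10 (C→T), site 12 (G→C), site 30 (T→G), site 41 (G→A), site 42 (G→T), site 43 (T→G), site 45 (A→C), site 46 (C→T).
p = 10/46 = 0.217391.
d = −0.75 · ln(1 − (4/3)·0.217391) = −0.75 · ln(0.710145) = −0.75 · (-0.342286) = 0.2567.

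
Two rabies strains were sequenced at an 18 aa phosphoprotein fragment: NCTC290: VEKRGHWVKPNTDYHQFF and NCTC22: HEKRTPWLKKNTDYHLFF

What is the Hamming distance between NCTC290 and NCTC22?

6

The sequences differ at positions 1 (V/H), 5 (G/T), 6 (H/P), 8 (V/L), 10 (P/K), 16 (Q/L).
That gives 6 mismatches out of 18 aligned sites, so the Hamming distance is 6.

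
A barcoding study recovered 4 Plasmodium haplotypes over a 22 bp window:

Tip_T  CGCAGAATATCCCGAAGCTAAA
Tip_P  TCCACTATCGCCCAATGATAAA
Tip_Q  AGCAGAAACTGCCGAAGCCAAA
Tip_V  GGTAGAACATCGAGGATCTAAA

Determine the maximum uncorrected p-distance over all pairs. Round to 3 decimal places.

Pairwise Hamming distances:
  Tip_T vs Tip_P: 9
  Tip_T vs Tip_Q: 5
  Tip_T vs Tip_V: 7
  Tip_P vs Tip_Q: 11
  Tip_P vs Tip_V: 15
  Tip_Q vs Tip_V: 10
The largest is 15 mismatches, between Tip_P and Tip_V; p = 15/22 = 0.682.

0.682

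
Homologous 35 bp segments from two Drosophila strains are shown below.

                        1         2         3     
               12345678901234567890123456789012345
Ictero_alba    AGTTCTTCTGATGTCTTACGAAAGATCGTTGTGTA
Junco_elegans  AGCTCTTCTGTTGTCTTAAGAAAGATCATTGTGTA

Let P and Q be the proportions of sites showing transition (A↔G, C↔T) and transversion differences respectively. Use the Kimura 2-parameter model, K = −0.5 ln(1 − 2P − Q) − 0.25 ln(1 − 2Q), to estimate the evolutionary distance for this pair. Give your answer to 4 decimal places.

The sequences differ at positions 3 (T/C, transition), 11 (A/T, transversion), 19 (C/A, transversion), 28 (G/A, transition).
Of the 4 differences, 2 transitions and 2 transversions over 35 sites: P = 2/35 = 0.057143, Q = 2/35 = 0.057143.
d = −0.5·ln(0.828571) − 0.25·ln(0.885714) = −0.5·(-0.188053) − 0.25·(-0.121361) = 0.1244.

0.1244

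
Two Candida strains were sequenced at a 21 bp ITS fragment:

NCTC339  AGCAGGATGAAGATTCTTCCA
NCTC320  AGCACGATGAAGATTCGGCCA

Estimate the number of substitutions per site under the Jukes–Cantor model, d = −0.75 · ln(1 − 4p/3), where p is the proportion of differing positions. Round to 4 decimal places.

Differing sites — 5:G/C; 17:T/G; 18:T/G.
p = 3/21 = 0.142857.
d = −0.75 · ln(1 − (4/3)·0.142857) = −0.75 · ln(0.809524) = −0.75 · (-0.211309) = 0.1585.

0.1585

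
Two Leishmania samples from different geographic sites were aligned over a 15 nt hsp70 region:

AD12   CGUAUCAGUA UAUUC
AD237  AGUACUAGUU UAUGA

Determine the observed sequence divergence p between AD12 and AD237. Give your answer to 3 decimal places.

The sequences differ at positions 1 (C/A), 5 (U/C), 6 (C/U), 10 (A/U), 14 (U/G), 15 (C/A).
There are 6 differences over 15 sites, so p = 6/15 = 0.400.

0.400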